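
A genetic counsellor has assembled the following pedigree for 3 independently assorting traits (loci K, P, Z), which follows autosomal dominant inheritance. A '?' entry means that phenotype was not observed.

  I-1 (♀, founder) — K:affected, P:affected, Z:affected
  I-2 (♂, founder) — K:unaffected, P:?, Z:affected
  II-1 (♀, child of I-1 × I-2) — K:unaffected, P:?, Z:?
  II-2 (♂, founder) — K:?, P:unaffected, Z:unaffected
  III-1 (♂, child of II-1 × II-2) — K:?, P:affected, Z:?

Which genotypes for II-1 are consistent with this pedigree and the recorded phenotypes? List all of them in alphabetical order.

K/I-1 aff ·: Kk
K/I-2 un ·: kk
K/II-1 un I-1×I-2: kk
K/II-2 ? ·: kk|Kk|KK
K/III-1 ? II-1×II-2: kk|Kk
⇒ K over [I-1,I-2,II-1,II-2,III-1]: 4 consistent
P/I-1 aff ·: Pp|PP
P/I-2 ? ·: pp|Pp|PP
P/II-1 ? I-1×I-2: Pp|PP
P/II-2 un ·: pp
P/III-1 aff II-1×II-2: Pp
⇒ P over [I-1,I-2,II-1,II-2,III-1]: 9 consistent
Z/I-1 aff ·: Zz|ZZ
Z/I-2 aff ·: Zz|ZZ
Z/II-1 ? I-1×I-2: zz|Zz|ZZ
Z/II-2 un ·: zz
Z/III-1 ? II-1×II-2: zz|Zz
⇒ Z over [I-1,I-2,II-1,II-2,III-1]: 11 consistent

II-1 ∈ {kk PP ZZ, kk PP Zz, kk PP zz, kk Pp ZZ, kk Pp Zz, kk Pp zz}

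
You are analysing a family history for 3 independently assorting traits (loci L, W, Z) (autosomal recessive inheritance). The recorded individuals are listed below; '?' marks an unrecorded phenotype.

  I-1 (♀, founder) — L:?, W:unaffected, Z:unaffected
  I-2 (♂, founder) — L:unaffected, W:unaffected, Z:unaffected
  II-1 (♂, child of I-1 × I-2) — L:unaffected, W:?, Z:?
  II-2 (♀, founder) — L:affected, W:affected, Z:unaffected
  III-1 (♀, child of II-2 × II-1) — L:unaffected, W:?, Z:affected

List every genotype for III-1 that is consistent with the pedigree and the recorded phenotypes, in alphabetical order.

L/I-1 ? ·: LL|Ll|ll
L/I-2 un ·: LL|Ll
L/II-1 un I-1×I-2: LL|Ll
L/II-2 aff ·: ll
L/III-1 un II-2×II-1: Ll
⇒ L over [I-1,I-2,II-1,II-2,III-1]: 9 consistent
W/I-1 un ·: WW|Ww
W/I-2 un ·: WW|Ww
W/II-1 ? I-1×I-2: WW|Ww|ww
W/II-2 aff ·: ww
W/III-1 ? II-2×II-1: Ww|ww
⇒ W over [I-1,I-2,II-1,II-2,III-1]: 11 consistent
Z/I-1 un ·: ZZ|Zz
Z/I-2 un ·: ZZ|Zz
Z/II-1 ? I-1×I-2: Zz|zz
Z/II-2 un ·: Zz
Z/III-1 aff II-2×II-1: zz
⇒ Z over [I-1,I-2,II-1,II-2,III-1]: 4 consistent

III-1 ∈ {Ll Ww zz, Ll ww zz}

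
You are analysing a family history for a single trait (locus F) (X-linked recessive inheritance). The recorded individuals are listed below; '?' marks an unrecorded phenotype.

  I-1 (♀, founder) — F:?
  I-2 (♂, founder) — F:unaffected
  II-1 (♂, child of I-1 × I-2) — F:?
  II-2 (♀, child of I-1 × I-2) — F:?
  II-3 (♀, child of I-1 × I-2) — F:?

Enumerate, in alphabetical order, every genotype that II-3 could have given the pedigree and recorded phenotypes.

II-3 ∈ {X^FX^F, X^FX^f}

F/I-1 ? ·: X^FX^F|X^FX^f|X^fX^f
F/I-2 un ·: X^FY
F/II-1 ? I-1×I-2: X^FY|X^fY
F/II-2 ? I-1×I-2: X^FX^F|X^FX^f
F/II-3 ? I-1×I-2: X^FX^F|X^FX^f
⇒ F over [I-1,I-2,II-1,II-2,II-3]: 10 consistent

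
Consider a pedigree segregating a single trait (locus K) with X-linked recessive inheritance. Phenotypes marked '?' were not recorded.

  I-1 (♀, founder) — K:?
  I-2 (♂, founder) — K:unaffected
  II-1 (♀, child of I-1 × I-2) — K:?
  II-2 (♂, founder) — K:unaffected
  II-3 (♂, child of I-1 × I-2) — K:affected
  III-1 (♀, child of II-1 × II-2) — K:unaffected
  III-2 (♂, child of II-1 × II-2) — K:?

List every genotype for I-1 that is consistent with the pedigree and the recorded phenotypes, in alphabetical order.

I-1 ∈ {X^KX^k, X^kX^k}

K/I-1 ? ·: X^KX^k|X^kX^k
K/I-2 un ·: X^KY
K/II-1 ? I-1×I-2: X^KX^K|X^KX^k
K/II-2 un ·: X^KY
K/II-3 aff I-1×I-2: X^kY
K/III-1 un II-1×II-2: X^KX^K|X^KX^k
K/III-2 ? II-1×II-2: X^KY|X^kY
⇒ K over [I-1,I-2,II-1,II-2,II-3,III-1,III-2]: 9 consistent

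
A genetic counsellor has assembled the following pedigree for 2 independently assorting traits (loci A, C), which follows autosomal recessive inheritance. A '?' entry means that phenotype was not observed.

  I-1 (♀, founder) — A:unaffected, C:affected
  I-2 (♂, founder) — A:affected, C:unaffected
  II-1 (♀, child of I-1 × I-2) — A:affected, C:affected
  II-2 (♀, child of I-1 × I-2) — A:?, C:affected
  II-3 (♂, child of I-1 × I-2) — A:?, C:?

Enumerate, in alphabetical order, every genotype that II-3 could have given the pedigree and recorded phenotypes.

II-3 ∈ {Aa Cc, Aa cc, aa Cc, aa cc}

A/I-1 un ·: Aa
A/I-2 aff ·: aa
A/II-1 aff I-1×I-2: aa
A/II-2 ? I-1×I-2: Aa|aa
A/II-3 ? I-1×I-2: Aa|aa
⇒ A over [I-1,I-2,II-1,II-2,II-3]: 4 consistent
C/I-1 aff ·: cc
C/I-2 un ·: Cc
C/II-1 aff I-1×I-2: cc
C/II-2 aff I-1×I-2: cc
C/II-3 ? I-1×I-2: Cc|cc
⇒ C over [I-1,I-2,II-1,II-2,II-3]: 2 consistent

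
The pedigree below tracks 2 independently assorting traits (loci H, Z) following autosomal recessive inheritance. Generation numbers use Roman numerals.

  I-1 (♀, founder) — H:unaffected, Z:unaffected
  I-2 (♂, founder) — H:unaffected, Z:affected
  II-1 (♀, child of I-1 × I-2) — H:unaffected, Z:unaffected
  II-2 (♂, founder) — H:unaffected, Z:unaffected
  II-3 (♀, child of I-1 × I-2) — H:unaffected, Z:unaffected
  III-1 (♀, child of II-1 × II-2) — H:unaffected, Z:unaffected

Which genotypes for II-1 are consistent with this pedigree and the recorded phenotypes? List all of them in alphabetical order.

H/I-1 un ·: HH|Hh
H/I-2 un ·: HH|Hh
H/II-1 un I-1×I-2: HH|Hh
H/II-2 un ·: HH|Hh
H/II-3 un I-1×I-2: HH|Hh
H/III-1 un II-1×II-2: HH|Hh
⇒ H over [I-1,I-2,II-1,II-2,II-3,III-1]: 45 consistent
Z/I-1 un ·: ZZ|Zz
Z/I-2 aff ·: zz
Z/II-1 un I-1×I-2: Zz
Z/II-2 un ·: ZZ|Zz
Z/II-3 un I-1×I-2: Zz
Z/III-1 un II-1×II-2: ZZ|Zz
⇒ Z over [I-1,I-2,II-1,II-2,II-3,III-1]: 8 consistent

II-1 ∈ {HH Zz, Hh Zz}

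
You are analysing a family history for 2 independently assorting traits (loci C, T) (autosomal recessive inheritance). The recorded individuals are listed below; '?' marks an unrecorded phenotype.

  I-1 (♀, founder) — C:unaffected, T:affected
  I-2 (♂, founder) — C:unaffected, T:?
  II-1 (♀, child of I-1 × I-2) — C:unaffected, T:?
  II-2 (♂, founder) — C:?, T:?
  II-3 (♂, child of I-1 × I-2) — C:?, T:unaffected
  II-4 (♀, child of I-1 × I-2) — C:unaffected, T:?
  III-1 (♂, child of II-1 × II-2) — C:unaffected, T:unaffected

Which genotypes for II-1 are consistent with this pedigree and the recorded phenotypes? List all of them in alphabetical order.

II-1 ∈ {CC Tt, CC tt, Cc Tt, Cc tt}

C/I-1 un ·: CC|Cc
C/I-2 un ·: CC|Cc
C/II-1 un I-1×I-2: CC|Cc
C/II-2 ? ·: CC|Cc|cc
C/II-3 ? I-1×I-2: CC|Cc|cc
C/II-4 un I-1×I-2: CC|Cc
C/III-1 un II-1×II-2: CC|Cc
⇒ C over [I-1,I-2,II-1,II-2,II-3,II-4,III-1]: 130 consistent
T/I-1 aff ·: tt
T/I-2 ? ·: TT|Tt
T/II-1 ? I-1×I-2: Tt|tt
T/II-2 ? ·: TT|Tt|tt
T/II-3 un I-1×I-2: Tt
T/II-4 ? I-1×I-2: Tt|tt
T/III-1 un II-1×II-2: TT|Tt
⇒ T over [I-1,I-2,II-1,II-2,II-3,II-4,III-1]: 19 consistent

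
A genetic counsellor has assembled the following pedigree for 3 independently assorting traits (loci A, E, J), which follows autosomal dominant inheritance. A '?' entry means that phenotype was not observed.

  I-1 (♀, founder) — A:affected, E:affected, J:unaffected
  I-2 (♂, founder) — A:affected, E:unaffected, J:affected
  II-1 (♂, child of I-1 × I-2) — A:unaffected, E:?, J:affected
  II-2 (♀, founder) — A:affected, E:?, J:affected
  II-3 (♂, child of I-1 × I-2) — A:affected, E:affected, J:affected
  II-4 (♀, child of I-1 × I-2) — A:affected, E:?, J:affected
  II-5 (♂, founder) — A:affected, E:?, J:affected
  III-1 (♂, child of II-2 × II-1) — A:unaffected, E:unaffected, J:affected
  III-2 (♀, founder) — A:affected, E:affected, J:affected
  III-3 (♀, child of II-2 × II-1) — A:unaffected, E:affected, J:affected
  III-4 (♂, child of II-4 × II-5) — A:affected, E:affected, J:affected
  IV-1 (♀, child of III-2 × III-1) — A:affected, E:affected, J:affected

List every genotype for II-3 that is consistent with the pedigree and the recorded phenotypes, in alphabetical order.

A/I-1 aff ·: Aa
A/I-2 aff ·: Aa
A/II-1 un I-1×I-2: aa
A/II-2 aff ·: Aa
A/II-3 aff I-1×I-2: Aa|AA
A/II-4 aff I-1×I-2: Aa|AA
A/II-5 aff ·: Aa|AA
A/III-1 un II-2×II-1: aa
A/III-2 aff ·: Aa|AA
A/III-3 un II-2×II-1: aa
A/III-4 aff II-4×II-5: Aa|AA
A/IV-1 aff III-2×III-1: Aa
⇒ A over [I-1,I-2,II-1,II-2,II-3,II-4,II-5,III-1,III-2,III-3,III-4,IV-1]: 28 consistent
E/I-1 aff ·: Ee|EE
E/I-2 un ·: ee
E/II-1 ? I-1×I-2: ee|Ee
E/II-2 ? ·: ee|Ee
E/II-3 aff I-1×I-2: Ee
E/II-4 ? I-1×I-2: ee|Ee
E/II-5 ? ·: ee|Ee|EE
E/III-1 un II-2×II-1: ee
E/III-2 aff ·: Ee|EE
E/III-3 aff II-2×II-1: Ee|EE
E/III-4 aff II-4×II-5: Ee|EE
E/IV-1 aff III-2×III-1: Ee
⇒ E over [I-1,I-2,II-1,II-2,II-3,II-4,II-5,III-1,III-2,III-3,III-4,IV-1]: 86 consistent
J/I-1 un ·: jj
J/I-2 aff ·: Jj|JJ
J/II-1 aff I-1×I-2: Jj
J/II-2 aff ·: Jj|JJ
J/II-3 aff I-1×I-2: Jj
J/II-4 aff I-1×I-2: Jj
J/II-5 aff ·: Jj|JJ
J/III-1 aff II-2×II-1: Jj|JJ
J/III-2 aff ·: Jj|JJ
J/III-3 aff II-2×II-1: Jj|JJ
J/III-4 aff II-4×II-5: Jj|JJ
J/IV-1 aff III-2×III-1: Jj|JJ
⇒ J over [I-1,I-2,II-1,II-2,II-3,II-4,II-5,III-1,III-2,III-3,III-4,IV-1]: 224 consistent

II-3 ∈ {AA Ee Jj, Aa Ee Jj}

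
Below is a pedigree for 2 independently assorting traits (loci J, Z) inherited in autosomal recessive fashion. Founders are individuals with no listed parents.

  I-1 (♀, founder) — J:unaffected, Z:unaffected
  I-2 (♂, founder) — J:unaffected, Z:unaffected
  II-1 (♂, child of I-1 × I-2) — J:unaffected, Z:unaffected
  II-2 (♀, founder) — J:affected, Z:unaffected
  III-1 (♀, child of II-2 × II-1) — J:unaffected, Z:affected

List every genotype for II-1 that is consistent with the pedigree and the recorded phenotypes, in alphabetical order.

J/I-1 un ·: JJ|Jj
J/I-2 un ·: JJ|Jj
J/II-1 un I-1×I-2: JJ|Jj
J/II-2 aff ·: jj
J/III-1 un II-2×II-1: Jj
⇒ J over [I-1,I-2,II-1,II-2,III-1]: 7 consistent
Z/I-1 un ·: ZZ|Zz
Z/I-2 un ·: ZZ|Zz
Z/II-1 un I-1×I-2: Zz
Z/II-2 un ·: Zz
Z/III-1 aff II-2×II-1: zz
⇒ Z over [I-1,I-2,II-1,II-2,III-1]: 3 consistent

II-1 ∈ {JJ Zz, Jj Zz}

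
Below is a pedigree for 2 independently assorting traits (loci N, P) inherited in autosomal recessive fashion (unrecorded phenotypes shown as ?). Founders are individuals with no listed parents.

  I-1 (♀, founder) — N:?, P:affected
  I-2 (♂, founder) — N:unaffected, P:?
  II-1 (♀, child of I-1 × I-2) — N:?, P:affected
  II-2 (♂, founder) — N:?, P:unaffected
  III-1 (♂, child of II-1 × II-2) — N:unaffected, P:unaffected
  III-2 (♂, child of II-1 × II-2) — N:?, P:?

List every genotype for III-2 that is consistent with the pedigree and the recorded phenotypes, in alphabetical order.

N/I-1 ? ·: NN|Nn|nn
N/I-2 un ·: NN|Nn
N/II-1 ? I-1×I-2: NN|Nn|nn
N/II-2 ? ·: NN|Nn|nn
N/III-1 un II-1×II-2: NN|Nn
N/III-2 ? II-1×II-2: NN|Nn|nn
⇒ N over [I-1,I-2,II-1,II-2,III-1,III-2]: 90 consistent
P/I-1 aff ·: pp
P/I-2 ? ·: Pp|pp
P/II-1 aff I-1×I-2: pp
P/II-2 un ·: PP|Pp
P/III-1 un II-1×II-2: Pp
P/III-2 ? II-1×II-2: Pp|pp
⇒ P over [I-1,I-2,II-1,II-2,III-1,III-2]: 6 consistent

III-2 ∈ {NN Pp, NN pp, Nn Pp, Nn pp, nn Pp, nn pp}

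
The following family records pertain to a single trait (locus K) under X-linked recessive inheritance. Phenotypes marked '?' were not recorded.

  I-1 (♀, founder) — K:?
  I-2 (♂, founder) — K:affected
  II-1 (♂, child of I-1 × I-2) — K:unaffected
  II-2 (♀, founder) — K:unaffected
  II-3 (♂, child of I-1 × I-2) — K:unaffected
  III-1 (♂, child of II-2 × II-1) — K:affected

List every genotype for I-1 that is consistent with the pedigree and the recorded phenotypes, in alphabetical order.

K/I-1 ? ·: X^KX^K|X^KX^k
K/I-2 aff ·: X^kY
K/II-1 un I-1×I-2: X^KY
K/II-2 un ·: X^KX^k
K/II-3 un I-1×I-2: X^KY
K/III-1 aff II-2×II-1: X^kY
⇒ K over [I-1,I-2,II-1,II-2,II-3,III-1]: 2 consistent

I-1 ∈ {X^KX^K, X^KX^k}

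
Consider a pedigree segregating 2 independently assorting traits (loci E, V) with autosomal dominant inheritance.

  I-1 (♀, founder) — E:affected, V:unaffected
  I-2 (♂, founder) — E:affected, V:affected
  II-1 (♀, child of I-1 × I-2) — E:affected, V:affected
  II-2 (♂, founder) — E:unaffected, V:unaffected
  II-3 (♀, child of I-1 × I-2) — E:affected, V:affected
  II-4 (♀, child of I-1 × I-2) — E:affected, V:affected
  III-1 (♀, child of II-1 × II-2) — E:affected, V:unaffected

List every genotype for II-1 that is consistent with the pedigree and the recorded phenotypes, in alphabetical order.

II-1 ∈ {EE Vv, Ee Vv}

E/I-1 aff ·: Ee|EE
E/I-2 aff ·: Ee|EE
E/II-1 aff I-1×I-2: Ee|EE
E/II-2 un ·: ee
E/II-3 aff I-1×I-2: Ee|EE
E/II-4 aff I-1×I-2: Ee|EE
E/III-1 aff II-1×II-2: Ee
⇒ E over [I-1,I-2,II-1,II-2,II-3,II-4,III-1]: 25 consistent
V/I-1 un ·: vv
V/I-2 aff ·: Vv|VV
V/II-1 aff I-1×I-2: Vv
V/II-2 un ·: vv
V/II-3 aff I-1×I-2: Vv
V/II-4 aff I-1×I-2: Vv
V/III-1 un II-1×II-2: vv
⇒ V over [I-1,I-2,II-1,II-2,II-3,II-4,III-1]: 2 consistent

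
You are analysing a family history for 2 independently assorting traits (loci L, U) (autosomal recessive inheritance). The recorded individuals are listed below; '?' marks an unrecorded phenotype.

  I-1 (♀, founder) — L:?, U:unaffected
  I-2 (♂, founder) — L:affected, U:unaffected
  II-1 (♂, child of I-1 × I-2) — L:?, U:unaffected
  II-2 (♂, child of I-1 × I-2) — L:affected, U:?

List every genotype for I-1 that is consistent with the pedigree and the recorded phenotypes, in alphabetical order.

I-1 ∈ {Ll UU, Ll Uu, ll UU, ll Uu}

L/I-1 ? ·: Ll|ll
L/I-2 aff ·: ll
L/II-1 ? I-1×I-2: Ll|ll
L/II-2 aff I-1×I-2: ll
⇒ L over [I-1,I-2,II-1,II-2]: 3 consistent
U/I-1 un ·: UU|Uu
U/I-2 un ·: UU|Uu
U/II-1 un I-1×I-2: UU|Uu
U/II-2 ? I-1×I-2: UU|Uu|uu
⇒ U over [I-1,I-2,II-1,II-2]: 15 consistent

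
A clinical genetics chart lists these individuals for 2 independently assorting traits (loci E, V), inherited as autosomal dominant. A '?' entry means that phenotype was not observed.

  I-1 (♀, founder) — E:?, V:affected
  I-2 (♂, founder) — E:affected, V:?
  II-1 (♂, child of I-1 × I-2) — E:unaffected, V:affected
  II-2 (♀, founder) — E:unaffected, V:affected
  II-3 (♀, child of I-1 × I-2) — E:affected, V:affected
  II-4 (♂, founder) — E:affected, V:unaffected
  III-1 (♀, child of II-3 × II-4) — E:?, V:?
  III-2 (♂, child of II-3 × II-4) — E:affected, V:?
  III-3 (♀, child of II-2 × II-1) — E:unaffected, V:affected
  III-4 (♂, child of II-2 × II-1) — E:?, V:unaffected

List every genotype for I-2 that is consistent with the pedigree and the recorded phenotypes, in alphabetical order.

I-2 ∈ {Ee VV, Ee Vv, Ee vv}

E/I-1 ? ·: ee|Ee
E/I-2 aff ·: Ee
E/II-1 un I-1×I-2: ee
E/II-2 un ·: ee
E/II-3 aff I-1×I-2: Ee|EE
E/II-4 aff ·: Ee|EE
E/III-1 ? II-3×II-4: ee|Ee|EE
E/III-2 aff II-3×II-4: Ee|EE
E/III-3 un II-2×II-1: ee
E/III-4 ? II-2×II-1: ee
⇒ E over [I-1,I-2,II-1,II-2,II-3,II-4,III-1,III-2,III-3,III-4]: 25 consistent
V/I-1 aff ·: Vv|VV
V/I-2 ? ·: vv|Vv|VV
V/II-1 aff I-1×I-2: Vv
V/II-2 aff ·: Vv
V/II-3 aff I-1×I-2: Vv|VV
V/II-4 un ·: vv
V/III-1 ? II-3×II-4: vv|Vv
V/III-2 ? II-3×II-4: vv|Vv
V/III-3 aff II-2×II-1: Vv|VV
V/III-4 un II-2×II-1: vv
⇒ V over [I-1,I-2,II-1,II-2,II-3,II-4,III-1,III-2,III-3,III-4]: 46 consistent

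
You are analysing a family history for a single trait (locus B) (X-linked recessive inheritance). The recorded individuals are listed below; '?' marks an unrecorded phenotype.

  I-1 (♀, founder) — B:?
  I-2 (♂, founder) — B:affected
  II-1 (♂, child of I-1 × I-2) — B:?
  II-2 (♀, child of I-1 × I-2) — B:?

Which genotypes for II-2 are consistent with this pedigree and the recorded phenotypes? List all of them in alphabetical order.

II-2 ∈ {X^BX^b, X^bX^b}

B/I-1 ? ·: X^BX^B|X^BX^b|X^bX^b
B/I-2 aff ·: X^bY
B/II-1 ? I-1×I-2: X^BY|X^bY
B/II-2 ? I-1×I-2: X^BX^b|X^bX^b
⇒ B over [I-1,I-2,II-1,II-2]: 6 consistent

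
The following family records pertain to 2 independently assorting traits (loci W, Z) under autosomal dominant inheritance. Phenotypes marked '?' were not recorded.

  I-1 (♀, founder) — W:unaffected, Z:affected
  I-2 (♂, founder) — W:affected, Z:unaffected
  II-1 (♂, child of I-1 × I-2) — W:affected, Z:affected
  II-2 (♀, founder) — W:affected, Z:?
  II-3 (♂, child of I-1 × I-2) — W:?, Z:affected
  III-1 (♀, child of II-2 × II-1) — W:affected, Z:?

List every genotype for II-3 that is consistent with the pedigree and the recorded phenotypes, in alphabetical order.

II-3 ∈ {Ww Zz, ww Zz}

W/I-1 un ·: ww
W/I-2 aff ·: Ww|WW
W/II-1 aff I-1×I-2: Ww
W/II-2 aff ·: Ww|WW
W/II-3 ? I-1×I-2: ww|Ww
W/III-1 aff II-2×II-1: Ww|WW
⇒ W over [I-1,I-2,II-1,II-2,II-3,III-1]: 12 consistent
Z/I-1 aff ·: Zz|ZZ
Z/I-2 un ·: zz
Z/II-1 aff I-1×I-2: Zz
Z/II-2 ? ·: zz|Zz|ZZ
Z/II-3 aff I-1×I-2: Zz
Z/III-1 ? II-2×II-1: zz|Zz|ZZ
⇒ Z over [I-1,I-2,II-1,II-2,II-3,III-1]: 14 consistent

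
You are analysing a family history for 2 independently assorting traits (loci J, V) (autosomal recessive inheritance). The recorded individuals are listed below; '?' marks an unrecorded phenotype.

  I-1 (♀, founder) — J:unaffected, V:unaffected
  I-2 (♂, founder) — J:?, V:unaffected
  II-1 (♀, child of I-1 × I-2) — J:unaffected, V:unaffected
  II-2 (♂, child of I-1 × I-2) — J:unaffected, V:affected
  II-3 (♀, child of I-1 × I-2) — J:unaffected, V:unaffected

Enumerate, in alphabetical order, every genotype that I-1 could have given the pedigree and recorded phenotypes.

I-1 ∈ {JJ Vv, Jj Vv}

J/I-1 un ·: JJ|Jj
J/I-2 ? ·: JJ|Jj|jj
J/II-1 un I-1×I-2: JJ|Jj
J/II-2 un I-1×I-2: JJ|Jj
J/II-3 un I-1×I-2: JJ|Jj
⇒ J over [I-1,I-2,II-1,II-2,II-3]: 27 consistent
V/I-1 un ·: Vv
V/I-2 un ·: Vv
V/II-1 un I-1×I-2: VV|Vv
V/II-2 aff I-1×I-2: vv
V/II-3 un I-1×I-2: VV|Vv
⇒ V over [I-1,I-2,II-1,II-2,II-3]: 4 consistent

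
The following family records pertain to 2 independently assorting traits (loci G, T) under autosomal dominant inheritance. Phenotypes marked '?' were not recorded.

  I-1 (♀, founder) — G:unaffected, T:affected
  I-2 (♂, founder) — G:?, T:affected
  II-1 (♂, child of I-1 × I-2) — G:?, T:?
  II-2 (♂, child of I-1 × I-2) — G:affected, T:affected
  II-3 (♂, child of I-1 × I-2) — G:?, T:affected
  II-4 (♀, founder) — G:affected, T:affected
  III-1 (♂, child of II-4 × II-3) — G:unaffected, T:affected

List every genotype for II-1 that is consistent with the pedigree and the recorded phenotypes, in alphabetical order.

II-1 ∈ {Gg TT, Gg Tt, Gg tt, gg TT, gg Tt, gg tt}

G/I-1 un ·: gg
G/I-2 ? ·: Gg|GG
G/II-1 ? I-1×I-2: gg|Gg
G/II-2 aff I-1×I-2: Gg
G/II-3 ? I-1×I-2: gg|Gg
G/II-4 aff ·: Gg
G/III-1 un II-4×II-3: gg
⇒ G over [I-1,I-2,II-1,II-2,II-3,II-4,III-1]: 5 consistent
T/I-1 aff ·: Tt|TT
T/I-2 aff ·: Tt|TT
T/II-1 ? I-1×I-2: tt|Tt|TT
T/II-2 aff I-1×I-2: Tt|TT
T/II-3 aff I-1×I-2: Tt|TT
T/II-4 aff ·: Tt|TT
T/III-1 aff II-4×II-3: Tt|TT
⇒ T over [I-1,I-2,II-1,II-2,II-3,II-4,III-1]: 101 consistent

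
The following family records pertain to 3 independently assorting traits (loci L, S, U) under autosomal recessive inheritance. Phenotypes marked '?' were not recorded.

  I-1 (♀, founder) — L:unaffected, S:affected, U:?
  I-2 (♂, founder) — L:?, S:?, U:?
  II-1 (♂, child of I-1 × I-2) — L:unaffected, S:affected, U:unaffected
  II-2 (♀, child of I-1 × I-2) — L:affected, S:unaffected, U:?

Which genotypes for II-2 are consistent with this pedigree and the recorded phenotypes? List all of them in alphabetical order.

II-2 ∈ {ll Ss UU, ll Ss Uu, ll Ss uu}

L/I-1 un ·: Ll
L/I-2 ? ·: Ll|ll
L/II-1 un I-1×I-2: LL|Ll
L/II-2 aff I-1×I-2: ll
⇒ L over [I-1,I-2,II-1,II-2]: 3 consistent
S/I-1 aff ·: ss
S/I-2 ? ·: Ss
S/II-1 aff I-1×I-2: ss
S/II-2 un I-1×I-2: Ss
⇒ S over [I-1,I-2,II-1,II-2]: 1 consistent
U/I-1 ? ·: UU|Uu|uu
U/I-2 ? ·: UU|Uu|uu
U/II-1 un I-1×I-2: UU|Uu
U/II-2 ? I-1×I-2: UU|Uu|uu
⇒ U over [I-1,I-2,II-1,II-2]: 21 consistent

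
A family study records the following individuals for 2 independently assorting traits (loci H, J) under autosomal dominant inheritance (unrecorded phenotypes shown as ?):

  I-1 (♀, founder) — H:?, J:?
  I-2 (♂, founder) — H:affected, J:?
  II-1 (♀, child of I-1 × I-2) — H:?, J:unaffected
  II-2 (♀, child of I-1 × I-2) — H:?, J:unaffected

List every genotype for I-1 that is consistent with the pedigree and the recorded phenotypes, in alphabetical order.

I-1 ∈ {HH Jj, HH jj, Hh Jj, Hh jj, hh Jj, hh jj}

H/I-1 ? ·: hh|Hh|HH
H/I-2 aff ·: Hh|HH
H/II-1 ? I-1×I-2: hh|Hh|HH
H/II-2 ? I-1×I-2: hh|Hh|HH
⇒ H over [I-1,I-2,II-1,II-2]: 23 consistent
J/I-1 ? ·: jj|Jj
J/I-2 ? ·: jj|Jj
J/II-1 un I-1×I-2: jj
J/II-2 un I-1×I-2: jj
⇒ J over [I-1,I-2,II-1,II-2]: 4 consistent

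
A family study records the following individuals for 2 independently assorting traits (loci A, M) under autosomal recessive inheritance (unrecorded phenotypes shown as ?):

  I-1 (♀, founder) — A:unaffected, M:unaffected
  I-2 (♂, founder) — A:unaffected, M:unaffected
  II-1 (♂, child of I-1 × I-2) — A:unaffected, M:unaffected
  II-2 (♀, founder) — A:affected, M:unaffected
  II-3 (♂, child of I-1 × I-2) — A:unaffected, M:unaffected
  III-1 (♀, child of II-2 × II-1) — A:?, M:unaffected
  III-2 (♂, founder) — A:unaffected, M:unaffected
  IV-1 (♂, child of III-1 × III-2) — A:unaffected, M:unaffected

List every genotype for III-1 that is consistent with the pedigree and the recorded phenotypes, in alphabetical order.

III-1 ∈ {Aa MM, Aa Mm, aa MM, aa Mm}

A/I-1 un ·: AA|Aa
A/I-2 un ·: AA|Aa
A/II-1 un I-1×I-2: AA|Aa
A/II-2 aff ·: aa
A/II-3 un I-1×I-2: AA|Aa
A/III-1 ? II-2×II-1: Aa|aa
A/III-2 un ·: AA|Aa
A/IV-1 un III-1×III-2: AA|Aa
⇒ A over [I-1,I-2,II-1,II-2,II-3,III-1,III-2,IV-1]: 64 consistent
M/I-1 un ·: MM|Mm
M/I-2 un ·: MM|Mm
M/II-1 un I-1×I-2: MM|Mm
M/II-2 un ·: MM|Mm
M/II-3 un I-1×I-2: MM|Mm
M/III-1 un II-2×II-1: MM|Mm
M/III-2 un ·: MM|Mm
M/IV-1 un III-1×III-2: MM|Mm
⇒ M over [I-1,I-2,II-1,II-2,II-3,III-1,III-2,IV-1]: 154 consistent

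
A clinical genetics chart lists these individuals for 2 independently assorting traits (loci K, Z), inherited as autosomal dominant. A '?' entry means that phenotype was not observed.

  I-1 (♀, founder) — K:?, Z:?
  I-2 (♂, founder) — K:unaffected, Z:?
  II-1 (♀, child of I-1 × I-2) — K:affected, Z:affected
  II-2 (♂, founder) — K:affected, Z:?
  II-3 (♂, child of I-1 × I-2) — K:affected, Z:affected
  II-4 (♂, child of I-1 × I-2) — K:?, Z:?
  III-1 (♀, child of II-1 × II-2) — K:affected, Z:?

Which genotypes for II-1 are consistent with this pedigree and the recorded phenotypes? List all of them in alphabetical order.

K/I-1 ? ·: Kk|KK
K/I-2 un ·: kk
K/II-1 aff I-1×I-2: Kk
K/II-2 aff ·: Kk|KK
K/II-3 aff I-1×I-2: Kk
K/II-4 ? I-1×I-2: kk|Kk
K/III-1 aff II-1×II-2: Kk|KK
⇒ K over [I-1,I-2,II-1,II-2,II-3,II-4,III-1]: 12 consistent
Z/I-1 ? ·: zz|Zz|ZZ
Z/I-2 ? ·: zz|Zz|ZZ
Z/II-1 aff I-1×I-2: Zz|ZZ
Z/II-2 ? ·: zz|Zz|ZZ
Z/II-3 aff I-1×I-2: Zz|ZZ
Z/II-4 ? I-1×I-2: zz|Zz|ZZ
Z/III-1 ? II-1×II-2: zz|Zz|ZZ
⇒ Z over [I-1,I-2,II-1,II-2,II-3,II-4,III-1]: 200 consistent

II-1 ∈ {Kk ZZ, Kk Zz}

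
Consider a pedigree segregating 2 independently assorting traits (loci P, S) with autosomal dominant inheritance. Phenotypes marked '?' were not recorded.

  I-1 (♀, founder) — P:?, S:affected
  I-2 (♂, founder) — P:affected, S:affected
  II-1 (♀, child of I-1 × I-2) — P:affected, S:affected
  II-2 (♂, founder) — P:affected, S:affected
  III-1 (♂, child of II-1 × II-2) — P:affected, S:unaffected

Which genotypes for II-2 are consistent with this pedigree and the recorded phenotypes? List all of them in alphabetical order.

P/I-1 ? ·: pp|Pp|PP
P/I-2 aff ·: Pp|PP
P/II-1 aff I-1×I-2: Pp|PP
P/II-2 aff ·: Pp|PP
P/III-1 aff II-1×II-2: Pp|PP
⇒ P over [I-1,I-2,II-1,II-2,III-1]: 32 consistent
S/I-1 aff ·: Ss|SS
S/I-2 aff ·: Ss|SS
S/II-1 aff I-1×I-2: Ss
S/II-2 aff ·: Ss
S/III-1 un II-1×II-2: ss
⇒ S over [I-1,I-2,II-1,II-2,III-1]: 3 consistent

II-2 ∈ {PP Ss, Pp Ss}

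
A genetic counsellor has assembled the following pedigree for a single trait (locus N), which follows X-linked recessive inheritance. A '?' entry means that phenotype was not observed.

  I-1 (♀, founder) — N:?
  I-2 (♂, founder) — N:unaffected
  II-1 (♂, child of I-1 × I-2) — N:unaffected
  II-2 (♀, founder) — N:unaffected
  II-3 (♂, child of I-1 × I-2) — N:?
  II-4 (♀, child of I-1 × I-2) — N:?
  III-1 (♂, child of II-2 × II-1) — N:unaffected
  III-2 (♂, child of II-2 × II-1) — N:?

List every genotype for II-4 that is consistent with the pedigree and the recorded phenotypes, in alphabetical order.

N/I-1 ? ·: X^NX^N|X^NX^n
N/I-2 un ·: X^NY
N/II-1 un I-1×I-2: X^NY
N/II-2 un ·: X^NX^N|X^NX^n
N/II-3 ? I-1×I-2: X^NY|X^nY
N/II-4 ? I-1×I-2: X^NX^N|X^NX^n
N/III-1 un II-2×II-1: X^NY
N/III-2 ? II-2×II-1: X^NY|X^nY
⇒ N over [I-1,I-2,II-1,II-2,II-3,II-4,III-1,III-2]: 15 consistent

II-4 ∈ {X^NX^N, X^NX^n}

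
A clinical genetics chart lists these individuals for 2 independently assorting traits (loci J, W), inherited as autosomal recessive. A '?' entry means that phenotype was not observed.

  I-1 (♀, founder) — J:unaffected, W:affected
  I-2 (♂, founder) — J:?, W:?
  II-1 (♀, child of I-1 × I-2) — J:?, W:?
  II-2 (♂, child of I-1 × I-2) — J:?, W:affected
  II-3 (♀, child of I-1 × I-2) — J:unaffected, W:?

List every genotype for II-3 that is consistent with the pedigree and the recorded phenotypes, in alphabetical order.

J/I-1 un ·: JJ|Jj
J/I-2 ? ·: JJ|Jj|jj
J/II-1 ? I-1×I-2: JJ|Jj|jj
J/II-2 ? I-1×I-2: JJ|Jj|jj
J/II-3 un I-1×I-2: JJ|Jj
⇒ J over [I-1,I-2,II-1,II-2,II-3]: 40 consistent
W/I-1 aff ·: ww
W/I-2 ? ·: Ww|ww
W/II-1 ? I-1×I-2: Ww|ww
W/II-2 aff I-1×I-2: ww
W/II-3 ? I-1×I-2: Ww|ww
⇒ W over [I-1,I-2,II-1,II-2,II-3]: 5 consistent

II-3 ∈ {JJ Ww, JJ ww, Jj Ww, Jj ww}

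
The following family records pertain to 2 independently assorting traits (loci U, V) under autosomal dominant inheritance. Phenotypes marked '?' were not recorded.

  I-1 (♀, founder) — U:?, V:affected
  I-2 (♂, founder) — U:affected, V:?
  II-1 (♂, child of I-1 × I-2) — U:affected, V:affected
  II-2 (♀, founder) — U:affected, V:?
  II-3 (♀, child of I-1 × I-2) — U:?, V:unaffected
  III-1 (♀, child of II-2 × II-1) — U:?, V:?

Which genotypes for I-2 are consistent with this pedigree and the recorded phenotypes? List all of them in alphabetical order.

I-2 ∈ {UU Vv, UU vv, Uu Vv, Uu vv}

U/I-1 ? ·: uu|Uu|UU
U/I-2 aff ·: Uu|UU
U/II-1 aff I-1×I-2: Uu|UU
U/II-2 aff ·: Uu|UU
U/II-3 ? I-1×I-2: uu|Uu|UU
U/III-1 ? II-2×II-1: uu|Uu|UU
⇒ U over [I-1,I-2,II-1,II-2,II-3,III-1]: 74 consistent
V/I-1 aff ·: Vv
V/I-2 ? ·: vv|Vv
V/II-1 aff I-1×I-2: Vv|VV
V/II-2 ? ·: vv|Vv|VV
V/II-3 un I-1×I-2: vv
V/III-1 ? II-2×II-1: vv|Vv|VV
⇒ V over [I-1,I-2,II-1,II-2,II-3,III-1]: 18 consistent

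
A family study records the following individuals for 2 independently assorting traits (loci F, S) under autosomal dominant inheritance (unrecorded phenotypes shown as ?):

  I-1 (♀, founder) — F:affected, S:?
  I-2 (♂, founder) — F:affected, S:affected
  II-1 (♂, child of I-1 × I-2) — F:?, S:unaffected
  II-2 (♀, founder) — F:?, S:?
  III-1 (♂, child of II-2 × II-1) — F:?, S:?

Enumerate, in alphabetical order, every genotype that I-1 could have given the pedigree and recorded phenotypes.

I-1 ∈ {FF Ss, FF ss, Ff Ss, Ff ss}

F/I-1 aff ·: Ff|FF
F/I-2 aff ·: Ff|FF
F/II-1 ? I-1×I-2: ff|Ff|FF
F/II-2 ? ·: ff|Ff|FF
F/III-1 ? II-2×II-1: ff|Ff|FF
⇒ F over [I-1,I-2,II-1,II-2,III-1]: 41 consistent
S/I-1 ? ·: ss|Ss
S/I-2 aff ·: Ss
S/II-1 un I-1×I-2: ss
S/II-2 ? ·: ss|Ss|SS
S/III-1 ? II-2×II-1: ss|Ss
⇒ S over [I-1,I-2,II-1,II-2,III-1]: 8 consistent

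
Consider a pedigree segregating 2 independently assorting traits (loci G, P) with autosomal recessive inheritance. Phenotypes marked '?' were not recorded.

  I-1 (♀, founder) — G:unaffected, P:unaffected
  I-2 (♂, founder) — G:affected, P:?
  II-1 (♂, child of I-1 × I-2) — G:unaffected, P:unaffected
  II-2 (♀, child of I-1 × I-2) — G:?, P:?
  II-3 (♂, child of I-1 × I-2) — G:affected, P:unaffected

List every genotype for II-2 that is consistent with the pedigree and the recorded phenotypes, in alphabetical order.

G/I-1 un ·: Gg
G/I-2 aff ·: gg
G/II-1 un I-1×I-2: Gg
G/II-2 ? I-1×I-2: Gg|gg
G/II-3 aff I-1×I-2: gg
⇒ G over [I-1,I-2,II-1,II-2,II-3]: 2 consistent
P/I-1 un ·: PP|Pp
P/I-2 ? ·: PP|Pp|pp
P/II-1 un I-1×I-2: PP|Pp
P/II-2 ? I-1×I-2: PP|Pp|pp
P/II-3 un I-1×I-2: PP|Pp
⇒ P over [I-1,I-2,II-1,II-2,II-3]: 32 consistent

II-2 ∈ {Gg PP, Gg Pp, Gg pp, gg PP, gg Pp, gg pp}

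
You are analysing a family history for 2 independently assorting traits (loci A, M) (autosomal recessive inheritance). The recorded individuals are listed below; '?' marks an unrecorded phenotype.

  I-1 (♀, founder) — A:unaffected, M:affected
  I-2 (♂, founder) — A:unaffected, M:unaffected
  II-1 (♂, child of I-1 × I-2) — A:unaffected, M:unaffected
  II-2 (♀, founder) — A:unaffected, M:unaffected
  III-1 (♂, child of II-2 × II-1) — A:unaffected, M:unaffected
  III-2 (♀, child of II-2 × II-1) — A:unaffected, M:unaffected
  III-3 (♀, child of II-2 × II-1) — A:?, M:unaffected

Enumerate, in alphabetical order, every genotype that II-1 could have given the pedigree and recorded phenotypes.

II-1 ∈ {AA Mm, Aa Mm}

A/I-1 un ·: AA|Aa
A/I-2 un ·: AA|Aa
A/II-1 un I-1×I-2: AA|Aa
A/II-2 un ·: AA|Aa
A/III-1 un II-2×II-1: AA|Aa
A/III-2 un II-2×II-1: AA|Aa
A/III-3 ? II-2×II-1: AA|Aa|aa
⇒ A over [I-1,I-2,II-1,II-2,III-1,III-2,III-3]: 96 consistent
M/I-1 aff ·: mm
M/I-2 un ·: MM|Mm
M/II-1 un I-1×I-2: Mm
M/II-2 un ·: MM|Mm
M/III-1 un II-2×II-1: MM|Mm
M/III-2 un II-2×II-1: MM|Mm
M/III-3 un II-2×II-1: MM|Mm
⇒ M over [I-1,I-2,II-1,II-2,III-1,III-2,III-3]: 32 consistent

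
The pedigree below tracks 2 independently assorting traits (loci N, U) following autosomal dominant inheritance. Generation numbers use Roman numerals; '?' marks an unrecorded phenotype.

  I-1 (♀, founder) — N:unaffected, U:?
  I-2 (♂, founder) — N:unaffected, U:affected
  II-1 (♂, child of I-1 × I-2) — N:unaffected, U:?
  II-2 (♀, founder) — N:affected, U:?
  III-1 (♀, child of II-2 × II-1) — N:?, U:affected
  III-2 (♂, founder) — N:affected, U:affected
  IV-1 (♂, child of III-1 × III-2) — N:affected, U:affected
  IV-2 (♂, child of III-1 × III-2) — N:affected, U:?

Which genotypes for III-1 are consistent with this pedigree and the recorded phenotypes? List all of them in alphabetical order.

III-1 ∈ {Nn UU, Nn Uu, nn UU, nn Uu}

N/I-1 un ·: nn
N/I-2 un ·: nn
N/II-1 un I-1×I-2: nn
N/II-2 aff ·: Nn|NN
N/III-1 ? II-2×II-1: nn|Nn
N/III-2 aff ·: Nn|NN
N/IV-1 aff III-1×III-2: Nn|NN
N/IV-2 aff III-1×III-2: Nn|NN
⇒ N over [I-1,I-2,II-1,II-2,III-1,III-2,IV-1,IV-2]: 18 consistent
U/I-1 ? ·: uu|Uu|UU
U/I-2 aff ·: Uu|UU
U/II-1 ? I-1×I-2: uu|Uu|UU
U/II-2 ? ·: uu|Uu|UU
U/III-1 aff II-2×II-1: Uu|UU
U/III-2 aff ·: Uu|UU
U/IV-1 aff III-1×III-2: Uu|UU
U/IV-2 ? III-1×III-2: uu|Uu|UU
⇒ U over [I-1,I-2,II-1,II-2,III-1,III-2,IV-1,IV-2]: 360 consistent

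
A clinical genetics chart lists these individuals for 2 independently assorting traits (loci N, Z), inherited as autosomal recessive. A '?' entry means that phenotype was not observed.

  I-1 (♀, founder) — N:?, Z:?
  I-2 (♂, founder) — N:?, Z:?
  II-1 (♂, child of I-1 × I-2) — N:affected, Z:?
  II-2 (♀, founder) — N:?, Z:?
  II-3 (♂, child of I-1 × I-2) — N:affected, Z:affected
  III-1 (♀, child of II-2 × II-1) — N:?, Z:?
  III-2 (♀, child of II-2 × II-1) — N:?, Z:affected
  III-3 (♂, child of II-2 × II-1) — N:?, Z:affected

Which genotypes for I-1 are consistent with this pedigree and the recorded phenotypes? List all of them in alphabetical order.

I-1 ∈ {Nn Zz, Nn zz, nn Zz, nn zz}

N/I-1 ? ·: Nn|nn
N/I-2 ? ·: Nn|nn
N/II-1 aff I-1×I-2: nn
N/II-2 ? ·: NN|Nn|nn
N/II-3 aff I-1×I-2: nn
N/III-1 ? II-2×II-1: Nn|nn
N/III-2 ? II-2×II-1: Nn|nn
N/III-3 ? II-2×II-1: Nn|nn
⇒ N over [I-1,I-2,II-1,II-2,II-3,III-1,III-2,III-3]: 40 consistent
Z/I-1 ? ·: Zz|zz
Z/I-2 ? ·: Zz|zz
Z/II-1 ? I-1×I-2: Zz|zz
Z/II-2 ? ·: Zz|zz
Z/II-3 aff I-1×I-2: zz
Z/III-1 ? II-2×II-1: ZZ|Zz|zz
Z/III-2 aff II-2×II-1: zz
Z/III-3 aff II-2×II-1: zz
⇒ Z over [I-1,I-2,II-1,II-2,II-3,III-1,III-2,III-3]: 27 consistent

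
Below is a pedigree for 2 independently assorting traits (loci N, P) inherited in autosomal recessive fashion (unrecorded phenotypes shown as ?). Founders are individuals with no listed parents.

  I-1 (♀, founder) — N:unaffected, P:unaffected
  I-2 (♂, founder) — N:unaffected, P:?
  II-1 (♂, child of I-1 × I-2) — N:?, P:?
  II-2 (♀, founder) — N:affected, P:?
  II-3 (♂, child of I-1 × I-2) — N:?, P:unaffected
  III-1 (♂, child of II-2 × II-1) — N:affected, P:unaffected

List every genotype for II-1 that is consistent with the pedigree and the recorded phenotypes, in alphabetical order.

N/I-1 un ·: NN|Nn
N/I-2 un ·: NN|Nn
N/II-1 ? I-1×I-2: Nn|nn
N/II-2 aff ·: nn
N/II-3 ? I-1×I-2: NN|Nn|nn
N/III-1 aff II-2×II-1: nn
⇒ N over [I-1,I-2,II-1,II-2,II-3,III-1]: 10 consistent
P/I-1 un ·: PP|Pp
P/I-2 ? ·: PP|Pp|pp
P/II-1 ? I-1×I-2: PP|Pp|pp
P/II-2 ? ·: PP|Pp|pp
P/II-3 un I-1×I-2: PP|Pp
P/III-1 un II-2×II-1: PP|Pp
⇒ P over [I-1,I-2,II-1,II-2,II-3,III-1]: 74 consistent

II-1 ∈ {Nn PP, Nn Pp, Nn pp, nn PP, nn Pp, nn pp}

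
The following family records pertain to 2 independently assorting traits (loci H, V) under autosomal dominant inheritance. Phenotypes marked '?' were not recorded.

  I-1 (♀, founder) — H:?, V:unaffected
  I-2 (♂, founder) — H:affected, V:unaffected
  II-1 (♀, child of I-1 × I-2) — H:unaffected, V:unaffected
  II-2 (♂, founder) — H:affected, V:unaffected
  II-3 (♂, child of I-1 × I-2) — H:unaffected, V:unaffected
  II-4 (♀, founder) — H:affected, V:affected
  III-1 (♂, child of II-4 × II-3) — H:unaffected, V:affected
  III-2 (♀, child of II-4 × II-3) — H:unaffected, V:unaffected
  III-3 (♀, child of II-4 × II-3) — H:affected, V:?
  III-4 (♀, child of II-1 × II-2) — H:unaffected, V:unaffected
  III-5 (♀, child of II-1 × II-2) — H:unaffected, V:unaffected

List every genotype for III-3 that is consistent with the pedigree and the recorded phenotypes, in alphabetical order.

III-3 ∈ {Hh Vv, Hh vv}

H/I-1 ? ·: hh|Hh
H/I-2 aff ·: Hh
H/II-1 un I-1×I-2: hh
H/II-2 aff ·: Hh
H/II-3 un I-1×I-2: hh
H/II-4 aff ·: Hh
H/III-1 un II-4×II-3: hh
H/III-2 un II-4×II-3: hh
H/III-3 aff II-4×II-3: Hh
H/III-4 un II-1×II-2: hh
H/III-5 un II-1×II-2: hh
⇒ H over [I-1,I-2,II-1,II-2,II-3,II-4,III-1,III-2,III-3,III-4,III-5]: 2 consistent
V/I-1 un ·: vv
V/I-2 un ·: vv
V/II-1 un I-1×I-2: vv
V/II-2 un ·: vv
V/II-3 un I-1×I-2: vv
V/II-4 aff ·: Vv
V/III-1 aff II-4×II-3: Vv
V/III-2 un II-4×II-3: vv
V/III-3 ? II-4×II-3: vv|Vv
V/III-4 un II-1×II-2: vv
V/III-5 un II-1×II-2: vv
⇒ V over [I-1,I-2,II-1,II-2,II-3,II-4,III-1,III-2,III-3,III-4,III-5]: 2 consistent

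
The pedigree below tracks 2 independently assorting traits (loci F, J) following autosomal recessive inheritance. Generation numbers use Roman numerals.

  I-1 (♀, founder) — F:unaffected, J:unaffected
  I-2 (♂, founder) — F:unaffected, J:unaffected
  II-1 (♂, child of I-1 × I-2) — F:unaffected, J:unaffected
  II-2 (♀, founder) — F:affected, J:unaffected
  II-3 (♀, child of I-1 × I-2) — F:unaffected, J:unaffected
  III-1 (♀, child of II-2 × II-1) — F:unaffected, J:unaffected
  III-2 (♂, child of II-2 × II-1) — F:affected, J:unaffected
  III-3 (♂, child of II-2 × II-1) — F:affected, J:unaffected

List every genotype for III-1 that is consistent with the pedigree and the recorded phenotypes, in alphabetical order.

III-1 ∈ {Ff JJ, Ff Jj}

F/I-1 un ·: FF|Ff
F/I-2 un ·: FF|Ff
F/II-1 un I-1×I-2: Ff
F/II-2 aff ·: ff
F/II-3 un I-1×I-2: FF|Ff
F/III-1 un II-2×II-1: Ff
F/III-2 aff II-2×II-1: ff
F/III-3 aff II-2×II-1: ff
⇒ F over [I-1,I-2,II-1,II-2,II-3,III-1,III-2,III-3]: 6 consistent
J/I-1 un ·: JJ|Jj
J/I-2 un ·: JJ|Jj
J/II-1 un I-1×I-2: JJ|Jj
J/II-2 un ·: JJ|Jj
J/II-3 un I-1×I-2: JJ|Jj
J/III-1 un II-2×II-1: JJ|Jj
J/III-2 un II-2×II-1: JJ|Jj
J/III-3 un II-2×II-1: JJ|Jj
⇒ J over [I-1,I-2,II-1,II-2,II-3,III-1,III-2,III-3]: 159 consistent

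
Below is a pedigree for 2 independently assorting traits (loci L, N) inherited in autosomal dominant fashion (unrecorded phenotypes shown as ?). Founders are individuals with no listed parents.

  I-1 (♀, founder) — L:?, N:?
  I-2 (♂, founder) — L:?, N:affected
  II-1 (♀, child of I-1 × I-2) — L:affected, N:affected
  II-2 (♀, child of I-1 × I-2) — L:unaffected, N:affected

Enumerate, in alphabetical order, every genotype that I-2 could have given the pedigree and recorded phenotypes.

I-2 ∈ {Ll NN, Ll Nn, ll NN, ll Nn}

L/I-1 ? ·: ll|Ll
L/I-2 ? ·: ll|Ll
L/II-1 aff I-1×I-2: Ll|LL
L/II-2 un I-1×I-2: ll
⇒ L over [I-1,I-2,II-1,II-2]: 4 consistent
N/I-1 ? ·: nn|Nn|NN
N/I-2 aff ·: Nn|NN
N/II-1 aff I-1×I-2: Nn|NN
N/II-2 aff I-1×I-2: Nn|NN
⇒ N over [I-1,I-2,II-1,II-2]: 15 consistent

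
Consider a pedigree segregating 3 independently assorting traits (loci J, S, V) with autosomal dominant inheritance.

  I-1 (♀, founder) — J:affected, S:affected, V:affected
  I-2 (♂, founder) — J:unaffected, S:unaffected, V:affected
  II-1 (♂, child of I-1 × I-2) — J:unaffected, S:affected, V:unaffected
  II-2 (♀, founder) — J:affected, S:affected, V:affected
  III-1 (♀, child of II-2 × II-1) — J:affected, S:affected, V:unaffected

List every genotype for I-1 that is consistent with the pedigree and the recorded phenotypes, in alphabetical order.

J/I-1 aff ·: Jj
J/I-2 un ·: jj
J/II-1 un I-1×I-2: jj
J/II-2 aff ·: Jj|JJ
J/III-1 aff II-2×II-1: Jj
⇒ J over [I-1,I-2,II-1,II-2,III-1]: 2 consistent
S/I-1 aff ·: Ss|SS
S/I-2 un ·: ss
S/II-1 aff I-1×I-2: Ss
S/II-2 aff ·: Ss|SS
S/III-1 aff II-2×II-1: Ss|SS
⇒ S over [I-1,I-2,II-1,II-2,III-1]: 8 consistent
V/I-1 aff ·: Vv
V/I-2 aff ·: Vv
V/II-1 un I-1×I-2: vv
V/II-2 aff ·: Vv
V/III-1 un II-2×II-1: vv
⇒ V over [I-1,I-2,II-1,II-2,III-1]: 1 consistent

I-1 ∈ {Jj SS Vv, Jj Ss Vv}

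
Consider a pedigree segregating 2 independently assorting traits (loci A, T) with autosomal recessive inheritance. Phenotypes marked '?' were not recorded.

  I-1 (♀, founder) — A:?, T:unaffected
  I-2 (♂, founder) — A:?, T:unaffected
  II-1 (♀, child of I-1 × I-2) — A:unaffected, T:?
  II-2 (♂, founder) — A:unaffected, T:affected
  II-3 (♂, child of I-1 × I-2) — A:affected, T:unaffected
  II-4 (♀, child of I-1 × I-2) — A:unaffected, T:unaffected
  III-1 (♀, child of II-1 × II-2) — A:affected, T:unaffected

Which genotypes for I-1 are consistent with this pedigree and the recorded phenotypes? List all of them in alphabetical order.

A/I-1 ? ·: Aa|aa
A/I-2 ? ·: Aa|aa
A/II-1 un I-1×I-2: Aa
A/II-2 un ·: Aa
A/II-3 aff I-1×I-2: aa
A/II-4 un I-1×I-2: AA|Aa
A/III-1 aff II-1×II-2: aa
⇒ A over [I-1,I-2,II-1,II-2,II-3,II-4,III-1]: 4 consistent
T/I-1 un ·: TT|Tt
T/I-2 un ·: TT|Tt
T/II-1 ? I-1×I-2: TT|Tt
T/II-2 aff ·: tt
T/II-3 un I-1×I-2: TT|Tt
T/II-4 un I-1×I-2: TT|Tt
T/III-1 un II-1×II-2: Tt
⇒ T over [I-1,I-2,II-1,II-2,II-3,II-4,III-1]: 25 consistent

I-1 ∈ {Aa TT, Aa Tt, aa TT, aa Tt}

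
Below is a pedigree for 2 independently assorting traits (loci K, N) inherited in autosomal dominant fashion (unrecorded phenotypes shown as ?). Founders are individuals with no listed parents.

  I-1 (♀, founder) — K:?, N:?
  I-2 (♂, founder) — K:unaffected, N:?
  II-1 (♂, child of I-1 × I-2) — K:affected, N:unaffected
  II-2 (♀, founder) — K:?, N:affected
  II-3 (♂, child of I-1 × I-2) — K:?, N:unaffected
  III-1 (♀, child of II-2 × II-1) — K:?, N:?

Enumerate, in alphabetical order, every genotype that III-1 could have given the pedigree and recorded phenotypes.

K/I-1 ? ·: Kk|KK
K/I-2 un ·: kk
K/II-1 aff I-1×I-2: Kk
K/II-2 ? ·: kk|Kk|KK
K/II-3 ? I-1×I-2: kk|Kk
K/III-1 ? II-2×II-1: kk|Kk|KK
⇒ K over [I-1,I-2,II-1,II-2,II-3,III-1]: 21 consistent
N/I-1 ? ·: nn|Nn
N/I-2 ? ·: nn|Nn
N/II-1 un I-1×I-2: nn
N/II-2 aff ·: Nn|NN
N/II-3 un I-1×I-2: nn
N/III-1 ? II-2×II-1: nn|Nn
⇒ N over [I-1,I-2,II-1,II-2,II-3,III-1]: 12 consistent

III-1 ∈ {KK Nn, KK nn, Kk Nn, Kk nn, kk Nn, kk nn}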